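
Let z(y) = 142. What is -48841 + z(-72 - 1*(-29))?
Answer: -48699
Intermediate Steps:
-48841 + z(-72 - 1*(-29)) = -48841 + 142 = -48699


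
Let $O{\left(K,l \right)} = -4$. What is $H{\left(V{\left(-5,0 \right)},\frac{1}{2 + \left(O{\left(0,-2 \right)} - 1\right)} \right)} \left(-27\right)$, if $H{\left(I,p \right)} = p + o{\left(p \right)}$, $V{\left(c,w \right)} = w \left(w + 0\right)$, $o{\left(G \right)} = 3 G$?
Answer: $36$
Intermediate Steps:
$V{\left(c,w \right)} = w^{2}$ ($V{\left(c,w \right)} = w w = w^{2}$)
$H{\left(I,p \right)} = 4 p$ ($H{\left(I,p \right)} = p + 3 p = 4 p$)
$H{\left(V{\left(-5,0 \right)},\frac{1}{2 + \left(O{\left(0,-2 \right)} - 1\right)} \right)} \left(-27\right) = \frac{4}{2 - 5} \left(-27\right) = \frac{4}{-3} \left(-27\right) = 4 \left(- \frac{1}{3}\right) \left(-27\right) = \left(- \frac{4}{3}\right) \left(-27\right) = 36$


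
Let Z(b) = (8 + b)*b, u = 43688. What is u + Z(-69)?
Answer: 47897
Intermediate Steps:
Z(b) = b*(8 + b)
u + Z(-69) = 43688 - 69*(8 - 69) = 43688 - 69*(-61) = 43688 + 4209 = 47897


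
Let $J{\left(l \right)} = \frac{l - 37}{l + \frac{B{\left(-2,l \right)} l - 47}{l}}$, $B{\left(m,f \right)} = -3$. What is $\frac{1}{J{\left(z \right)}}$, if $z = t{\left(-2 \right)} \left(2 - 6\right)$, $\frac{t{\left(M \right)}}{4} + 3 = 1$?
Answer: $- \frac{881}{160} \approx -5.5062$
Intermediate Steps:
$t{\left(M \right)} = -8$ ($t{\left(M \right)} = -12 + 4 \cdot 1 = -12 + 4 = -8$)
$z = 32$ ($z = - 8 \left(2 - 6\right) = \left(-8\right) \left(-4\right) = 32$)
$J{\left(l \right)} = \frac{-37 + l}{l + \frac{-47 - 3 l}{l}}$ ($J{\left(l \right)} = \frac{l - 37}{l + \frac{- 3 l - 47}{l}} = \frac{-37 + l}{l + \frac{-47 - 3 l}{l}}$)
$\frac{1}{J{\left(z \right)}} = \frac{1}{32 \frac{1}{-47 + 32^{2} - 96} \left(-37 + 32\right)} = \frac{1}{32 \frac{1}{-47 + 1024 - 96} \left(-5\right)} = \frac{1}{32 \cdot \frac{1}{881} \left(-5\right)} = \frac{1}{- \frac{160}{881}} = - \frac{881}{160}$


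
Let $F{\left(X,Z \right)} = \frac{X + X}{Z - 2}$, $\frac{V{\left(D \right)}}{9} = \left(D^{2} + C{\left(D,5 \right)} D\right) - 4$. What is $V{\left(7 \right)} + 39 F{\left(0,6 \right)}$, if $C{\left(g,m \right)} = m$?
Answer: $720$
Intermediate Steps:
$V{\left(D \right)} = -36 + 9 D^{2} + 45 D$ ($V{\left(D \right)} = 9 \left(\left(D^{2} + 5 D\right) - 4\right) = 9 \left(-4 + D^{2} + 5 D\right) = -36 + 9 D^{2} + 45 D$)
$F{\left(X,Z \right)} = \frac{2 X}{-2 + Z}$
$V{\left(7 \right)} + 39 F{\left(0,6 \right)} = \left(-36 + 9 \cdot 7^{2} + 45 \cdot 7\right) + 39 \cdot 2 \cdot 0 \frac{1}{-2 + 6} = \left(-36 + 9 \cdot 49 + 315\right) + 39 \cdot 2 \cdot 0 \cdot \frac{1}{4} = \left(-36 + 441 + 315\right) + 39 \cdot 2 \cdot 0 \cdot \frac{1}{4} = 720 + 39 \cdot 0 = 720 + 0 = 720$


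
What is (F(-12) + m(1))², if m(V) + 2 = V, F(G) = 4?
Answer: 9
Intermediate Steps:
m(V) = -2 + V
(F(-12) + m(1))² = (4 + (-2 + 1))² = (4 - 1)² = 3² = 9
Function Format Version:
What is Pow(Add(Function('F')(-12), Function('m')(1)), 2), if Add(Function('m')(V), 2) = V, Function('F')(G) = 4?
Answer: 9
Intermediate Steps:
Function('m')(V) = Add(-2, V)
Pow(Add(Function('F')(-12), Function('m')(1)), 2) = Pow(Add(4, Add(-2, 1)), 2) = Pow(Add(4, -1), 2) = Pow(3, 2) = 9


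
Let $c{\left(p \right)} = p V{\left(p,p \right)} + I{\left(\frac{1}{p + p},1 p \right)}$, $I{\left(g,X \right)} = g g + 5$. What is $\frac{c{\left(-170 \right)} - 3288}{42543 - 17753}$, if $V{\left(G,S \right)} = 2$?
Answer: $- \frac{11319427}{77452000} \approx -0.14615$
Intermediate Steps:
$I{\left(g,X \right)} = 5 + g^{2}$ ($I{\left(g,X \right)} = g^{2} + 5 = 5 + g^{2}$)
$c{\left(p \right)} = 5 + 2 p + \frac{1}{4 p^{2}}$ ($c{\left(p \right)} = p 2 + \left(5 + \left(\frac{1}{p + p}\right)^{2}\right) = 2 p + \left(5 + \left(\frac{1}{2 p}\right)^{2}\right) = 2 p + \left(5 + \frac{1}{4 p^{2}}\right) = 5 + 2 p + \frac{1}{4 p^{2}}$)
$\frac{c{\left(-170 \right)} - 3288}{42543 - 17753} = \frac{\left(5 + 2 \left(-170\right) + \frac{1}{4 \cdot 28900}\right) - 3288}{42543 - 17753} = \frac{\left(5 - 340 + \frac{1}{4} \cdot \frac{1}{28900}\right) - 3288}{24790} = \left(\left(5 - 340 + \frac{1}{115600}\right) - 3288\right) \frac{1}{24790} = \left(- \frac{38725999}{115600} - 3288\right) \frac{1}{24790} = \left(- \frac{418818799}{115600}\right) \frac{1}{24790} = - \frac{11319427}{77452000}$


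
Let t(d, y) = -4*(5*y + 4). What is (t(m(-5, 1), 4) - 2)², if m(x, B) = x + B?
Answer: 9604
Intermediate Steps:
m(x, B) = B + x
t(d, y) = -16 - 20*y (t(d, y) = -4*(4 + 5*y) = -16 - 20*y)
(t(m(-5, 1), 4) - 2)² = ((-16 - 20*4) - 2)² = ((-16 - 80) - 2)² = (-96 - 2)² = (-98)² = 9604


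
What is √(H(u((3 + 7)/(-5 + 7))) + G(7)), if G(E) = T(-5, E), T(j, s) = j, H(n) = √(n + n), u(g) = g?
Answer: √(-5 + √10) ≈ 1.3556*I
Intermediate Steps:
H(n) = √2*√n (H(n) = √(2*n) = √2*√n)
G(E) = -5
√(H(u((3 + 7)/(-5 + 7))) + G(7)) = √(√2*√((3 + 7)/(-5 + 7)) - 5) = √(√2*√(10/2) - 5) = √(√2*√(10*(½)) - 5) = √(√2*√5 - 5) = √(√10 - 5) = √(-5 + √10)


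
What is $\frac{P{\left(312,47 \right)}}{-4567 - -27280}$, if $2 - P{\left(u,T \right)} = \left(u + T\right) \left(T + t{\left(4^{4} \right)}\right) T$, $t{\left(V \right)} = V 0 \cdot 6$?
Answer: $- \frac{264343}{7571} \approx -34.915$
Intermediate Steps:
$t{\left(V \right)} = 0$ ($t{\left(V \right)} = 0 \cdot 6 = 0$)
$P{\left(u,T \right)} = 2 - T^{2} \left(T + u\right)$ ($P{\left(u,T \right)} = 2 - \left(u + T\right) \left(T + 0\right) T = 2 - \left(T + u\right) T T = 2 - T \left(T + u\right) T = 2 - T^{2} \left(T + u\right)$)
$\frac{P{\left(312,47 \right)}}{-4567 - -27280} = \frac{2 - 47^{3} - 312 \cdot 47^{2}}{-4567 - -27280} = \frac{2 - 103823 - 312 \cdot 2209}{-4567 + 27280} = \frac{2 - 103823 - 689208}{22713} = \left(-793029\right) \frac{1}{22713} = - \frac{264343}{7571}$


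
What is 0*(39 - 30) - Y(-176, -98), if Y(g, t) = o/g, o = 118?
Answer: 59/88 ≈ 0.67045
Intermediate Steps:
Y(g, t) = 118/g
0*(39 - 30) - Y(-176, -98) = 0*(39 - 30) - 118/(-176) = 0*9 - 118*(-1)/176 = 0 - 1*(-59/88) = 0 + 59/88 = 59/88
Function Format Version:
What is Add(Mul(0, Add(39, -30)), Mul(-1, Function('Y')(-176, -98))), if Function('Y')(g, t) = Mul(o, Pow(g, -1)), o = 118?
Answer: Rational(59, 88) ≈ 0.67045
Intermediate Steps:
Function('Y')(g, t) = Mul(118, Pow(g, -1))
Add(Mul(0, Add(39, -30)), Mul(-1, Function('Y')(-176, -98))) = Add(Mul(0, Add(39, -30)), Mul(-1, Mul(118, Pow(-176, -1)))) = Add(Mul(0, 9), Mul(-1, Mul(118, Rational(-1, 176)))) = Add(0, Mul(-1, Rational(-59, 88))) = Add(0, Rational(59, 88)) = Rational(59, 88)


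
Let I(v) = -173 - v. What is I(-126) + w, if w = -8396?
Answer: -8443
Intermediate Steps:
I(-126) + w = (-173 - 1*(-126)) - 8396 = (-173 + 126) - 8396 = -47 - 8396 = -8443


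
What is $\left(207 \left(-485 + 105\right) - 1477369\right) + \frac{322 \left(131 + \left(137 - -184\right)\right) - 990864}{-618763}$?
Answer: $- \frac{962812326807}{618763} \approx -1.556 \cdot 10^{6}$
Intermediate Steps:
$\left(207 \left(-485 + 105\right) - 1477369\right) + \frac{322 \left(131 + \left(137 - -184\right)\right) - 990864}{-618763} = \left(207 \left(-380\right) - 1477369\right) + \left(322 \left(131 + \left(137 + 184\right)\right) - 990864\right) \left(- \frac{1}{618763}\right) = \left(-78660 - 1477369\right) + \left(322 \left(131 + 321\right) - 990864\right) \left(- \frac{1}{618763}\right) = -1556029 + \left(322 \cdot 452 - 990864\right) \left(- \frac{1}{618763}\right) = -1556029 + \left(145544 - 990864\right) \left(- \frac{1}{618763}\right) = -1556029 - - \frac{845320}{618763} = -1556029 + \frac{845320}{618763} = - \frac{962812326807}{618763}$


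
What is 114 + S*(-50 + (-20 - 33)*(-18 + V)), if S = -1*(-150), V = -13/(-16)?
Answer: 1034037/8 ≈ 1.2925e+5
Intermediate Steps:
V = 13/16 (V = -13*(-1/16) = 13/16 ≈ 0.81250)
S = 150
114 + S*(-50 + (-20 - 33)*(-18 + V)) = 114 + 150*(-50 + (-20 - 33)*(-18 + 13/16)) = 114 + 150*(-50 - 53*(-275/16)) = 114 + 150*(-50 + 14575/16) = 114 + 150*(13775/16) = 114 + 1033125/8 = 1034037/8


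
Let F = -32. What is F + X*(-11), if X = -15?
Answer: 133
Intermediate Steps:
F + X*(-11) = -32 - 15*(-11) = -32 + 165 = 133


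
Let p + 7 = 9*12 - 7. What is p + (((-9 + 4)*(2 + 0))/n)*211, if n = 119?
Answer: 9076/119 ≈ 76.269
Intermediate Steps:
p = 94 (p = -7 + (9*12 - 7) = -7 + (108 - 7) = -7 + 101 = 94)
p + (((-9 + 4)*(2 + 0))/n)*211 = 94 + (((-9 + 4)*(2 + 0))/119)*211 = 94 + (-5*2*(1/119))*211 = 94 - 10*1/119*211 = 94 - 10/119*211 = 94 - 2110/119 = 9076/119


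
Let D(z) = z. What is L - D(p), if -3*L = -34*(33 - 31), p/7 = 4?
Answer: -16/3 ≈ -5.3333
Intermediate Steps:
p = 28 (p = 7*4 = 28)
L = 68/3 (L = -(-34)*(33 - 31)/3 = -(-34)*2/3 = -1/3*(-68) = 68/3 ≈ 22.667)
L - D(p) = 68/3 - 1*28 = 68/3 - 28 = -16/3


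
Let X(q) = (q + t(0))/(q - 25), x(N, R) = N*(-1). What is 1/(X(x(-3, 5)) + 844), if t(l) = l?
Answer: 22/18565 ≈ 0.0011850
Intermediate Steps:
x(N, R) = -N
X(q) = q/(-25 + q) (X(q) = (q + 0)/(q - 25) = q/(-25 + q))
1/(X(x(-3, 5)) + 844) = 1/((-1*(-3))/(-25 - 1*(-3)) + 844) = 1/(3/(-25 + 3) + 844) = 1/(3/(-22) + 844) = 1/(3*(-1/22) + 844) = 1/(-3/22 + 844) = 1/(18565/22) = 22/18565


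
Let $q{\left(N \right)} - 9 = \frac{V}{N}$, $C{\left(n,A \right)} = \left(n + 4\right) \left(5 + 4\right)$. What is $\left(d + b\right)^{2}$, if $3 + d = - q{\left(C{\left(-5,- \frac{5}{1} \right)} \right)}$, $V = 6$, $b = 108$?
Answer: $\frac{84100}{9} \approx 9344.4$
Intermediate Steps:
$C{\left(n,A \right)} = 36 + 9 n$ ($C{\left(n,A \right)} = \left(4 + n\right) 9 = 36 + 9 n$)
$q{\left(N \right)} = 9 + \frac{6}{N}$
$d = - \frac{34}{3}$ ($d = -3 - \left(9 + \frac{6}{36 + 9 \left(-5\right)}\right) = -3 - \left(9 + \frac{6}{36 - 45}\right) = -3 - \left(9 + \frac{6}{-9}\right) = -3 - \left(9 + 6 \left(- \frac{1}{9}\right)\right) = -3 - \left(9 - \frac{2}{3}\right) = -3 - \frac{25}{3} = - \frac{34}{3} \approx -11.333$)
$\left(d + b\right)^{2} = \left(- \frac{34}{3} + 108\right)^{2} = \left(\frac{290}{3}\right)^{2} = \frac{84100}{9}$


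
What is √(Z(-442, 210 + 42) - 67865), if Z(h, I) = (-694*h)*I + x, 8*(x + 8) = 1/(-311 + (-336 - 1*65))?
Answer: √39152614834023/712 ≈ 8788.2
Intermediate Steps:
x = -45569/5696 (x = -8 + 1/(8*(-311 + (-336 - 1*65))) = -8 + 1/(8*(-311 + (-336 - 65))) = -8 + 1/(8*(-311 - 401)) = -8 + (⅛)/(-712) = -8 + (⅛)*(-1/712) = -8 - 1/5696 = -45569/5696 ≈ -8.0002)
Z(h, I) = -45569/5696 - 694*I*h (Z(h, I) = (-694*h)*I - 45569/5696 = -694*I*h - 45569/5696 = -45569/5696 - 694*I*h)
√(Z(-442, 210 + 42) - 67865) = √((-45569/5696 - 694*(210 + 42)*(-442)) - 67865) = √((-45569/5696 - 694*252*(-442)) - 67865) = √((-45569/5696 + 77300496) - 67865) = √(440303579647/5696 - 67865) = √(439917020607/5696) = √39152614834023/712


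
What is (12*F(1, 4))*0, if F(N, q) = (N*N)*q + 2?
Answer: 0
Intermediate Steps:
F(N, q) = 2 + q*N² (F(N, q) = N²*q + 2 = q*N² + 2 = 2 + q*N²)
(12*F(1, 4))*0 = (12*(2 + 4*1²))*0 = (12*(2 + 4*1))*0 = (12*(2 + 4))*0 = (12*6)*0 = 72*0 = 0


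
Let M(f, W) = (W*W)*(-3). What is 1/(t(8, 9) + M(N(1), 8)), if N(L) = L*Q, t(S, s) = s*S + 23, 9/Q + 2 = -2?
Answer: -1/97 ≈ -0.010309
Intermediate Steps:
Q = -9/4 (Q = 9/(-2 - 2) = 9/(-4) = 9*(-1/4) = -9/4 ≈ -2.2500)
t(S, s) = 23 + S*s (t(S, s) = S*s + 23 = 23 + S*s)
N(L) = -9*L/4 (N(L) = L*(-9/4) = -9*L/4)
M(f, W) = -3*W**2 (M(f, W) = W**2*(-3) = -3*W**2)
1/(t(8, 9) + M(N(1), 8)) = 1/((23 + 8*9) - 3*8**2) = 1/((23 + 72) - 3*64) = 1/(95 - 192) = 1/(-97) = -1/97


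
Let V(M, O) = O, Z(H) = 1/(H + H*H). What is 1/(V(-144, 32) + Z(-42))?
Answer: 1722/55105 ≈ 0.031249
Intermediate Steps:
Z(H) = 1/(H + H²)
1/(V(-144, 32) + Z(-42)) = 1/(32 + 1/((-42)*(1 - 42))) = 1/(32 - 1/42/(-41)) = 1/(32 - 1/42*(-1/41)) = 1/(32 + 1/1722) = 1/(55105/1722) = 1722/55105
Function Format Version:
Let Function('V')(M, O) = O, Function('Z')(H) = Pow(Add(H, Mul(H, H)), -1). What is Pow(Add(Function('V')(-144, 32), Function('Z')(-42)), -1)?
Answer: Rational(1722, 55105) ≈ 0.031249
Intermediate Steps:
Function('Z')(H) = Pow(Add(H, Pow(H, 2)), -1)
Pow(Add(Function('V')(-144, 32), Function('Z')(-42)), -1) = Pow(Add(32, Mul(Pow(-42, -1), Pow(Add(1, -42), -1))), -1) = Pow(Add(32, Mul(Rational(-1, 42), Pow(-41, -1))), -1) = Pow(Add(32, Mul(Rational(-1, 42), Rational(-1, 41))), -1) = Pow(Add(32, Rational(1, 1722)), -1) = Pow(Rational(55105, 1722), -1) = Rational(1722, 55105)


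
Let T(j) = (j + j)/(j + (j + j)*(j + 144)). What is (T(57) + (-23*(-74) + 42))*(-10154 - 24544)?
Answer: -24386934132/403 ≈ -6.0513e+7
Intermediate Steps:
T(j) = 2*j/(j + 2*j*(144 + j)) (T(j) = (2*j)/(j + (2*j)*(144 + j)) = (2*j)/(j + 2*j*(144 + j)) = 2*j/(j + 2*j*(144 + j)))
(T(57) + (-23*(-74) + 42))*(-10154 - 24544) = (2/(289 + 2*57) + (-23*(-74) + 42))*(-10154 - 24544) = (2/(289 + 114) + (1702 + 42))*(-34698) = (2/403 + 1744)*(-34698) = (702834/403)*(-34698) = -24386934132/403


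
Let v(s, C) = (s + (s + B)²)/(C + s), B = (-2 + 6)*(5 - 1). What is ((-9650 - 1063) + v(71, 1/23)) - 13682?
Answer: -19842855/817 ≈ -24287.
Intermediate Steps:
B = 16 (B = 4*4 = 16)
v(s, C) = (s + (16 + s)²)/(C + s) (v(s, C) = (s + (s + 16)²)/(C + s) = (s + (16 + s)²)/(C + s))
((-9650 - 1063) + v(71, 1/23)) - 13682 = ((-9650 - 1063) + (71 + (16 + 71)²)/(1/23 + 71)) - 13682 = (-10713 + (71 + 87²)/(1/23 + 71)) - 13682 = (-10713 + (71 + 7569)/(1634/23)) - 13682 = (-10713 + (23/1634)*7640) - 13682 = (-10713 + 87860/817) - 13682 = -8664661/817 - 13682 = -19842855/817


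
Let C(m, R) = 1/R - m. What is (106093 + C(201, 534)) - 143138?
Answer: -19889363/534 ≈ -37246.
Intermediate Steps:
(106093 + C(201, 534)) - 143138 = (106093 + (1/534 - 1*201)) - 143138 = (106093 + (1/534 - 201)) - 143138 = (106093 - 107333/534) - 143138 = 56546329/534 - 143138 = -19889363/534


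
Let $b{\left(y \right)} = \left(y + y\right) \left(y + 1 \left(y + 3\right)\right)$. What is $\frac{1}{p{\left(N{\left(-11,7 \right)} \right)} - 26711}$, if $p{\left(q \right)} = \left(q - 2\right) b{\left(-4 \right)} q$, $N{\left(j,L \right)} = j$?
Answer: $- \frac{1}{20991} \approx -4.7639 \cdot 10^{-5}$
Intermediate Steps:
$b{\left(y \right)} = 2 y \left(3 + 2 y\right)$ ($b{\left(y \right)} = 2 y \left(y + 1 \left(3 + y\right)\right) = 2 y \left(y + \left(3 + y\right)\right) = 2 y \left(3 + 2 y\right)$)
$p{\left(q \right)} = q \left(-80 + 40 q\right)$ ($p{\left(q \right)} = \left(q - 2\right) 2 \left(-4\right) \left(3 + 2 \left(-4\right)\right) q = \left(q - 2\right) 2 \left(-4\right) \left(3 - 8\right) q = \left(-2 + q\right) 2 \left(-4\right) \left(-5\right) q = \left(-2 + q\right) 40 q = \left(-80 + 40 q\right) q = q \left(-80 + 40 q\right)$)
$\frac{1}{p{\left(N{\left(-11,7 \right)} \right)} - 26711} = \frac{1}{40 \left(-11\right) \left(-2 - 11\right) - 26711} = \frac{1}{40 \left(-11\right) \left(-13\right) - 26711} = \frac{1}{5720 - 26711} = \frac{1}{-20991} = - \frac{1}{20991}$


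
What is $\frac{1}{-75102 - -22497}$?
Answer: $- \frac{1}{52605} \approx -1.901 \cdot 10^{-5}$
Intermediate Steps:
$\frac{1}{-75102 - -22497} = \frac{1}{-75102 + \left(-2124 + 24621\right)} = \frac{1}{-75102 + 22497} = \frac{1}{-52605} = - \frac{1}{52605}$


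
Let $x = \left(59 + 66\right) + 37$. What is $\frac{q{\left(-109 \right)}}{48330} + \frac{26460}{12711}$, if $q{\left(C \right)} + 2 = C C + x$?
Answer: $\frac{477288317}{204774210} \approx 2.3308$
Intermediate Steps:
$x = 162$ ($x = 125 + 37 = 162$)
$q{\left(C \right)} = 160 + C^{2}$ ($q{\left(C \right)} = -2 + \left(C C + 162\right) = -2 + \left(C^{2} + 162\right) = -2 + \left(162 + C^{2}\right) = 160 + C^{2}$)
$\frac{q{\left(-109 \right)}}{48330} + \frac{26460}{12711} = \frac{160 + \left(-109\right)^{2}}{48330} + \frac{26460}{12711} = \left(160 + 11881\right) \frac{1}{48330} + 26460 \cdot \frac{1}{12711} = 12041 \cdot \frac{1}{48330} + \frac{8820}{4237} = \frac{12041}{48330} + \frac{8820}{4237} = \frac{477288317}{204774210}$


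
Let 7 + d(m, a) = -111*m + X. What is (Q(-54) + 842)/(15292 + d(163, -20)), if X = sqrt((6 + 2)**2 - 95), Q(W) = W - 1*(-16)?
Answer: -33696/117685 - 12*I*sqrt(31)/117685 ≈ -0.28632 - 0.00056773*I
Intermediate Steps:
Q(W) = 16 + W (Q(W) = W + 16 = 16 + W)
X = I*sqrt(31) (X = sqrt(8**2 - 95) = sqrt(64 - 95) = sqrt(-31) = I*sqrt(31) ≈ 5.5678*I)
d(m, a) = -7 - 111*m + I*sqrt(31) (d(m, a) = -7 + (-111*m + I*sqrt(31)) = -7 - 111*m + I*sqrt(31))
(Q(-54) + 842)/(15292 + d(163, -20)) = ((16 - 54) + 842)/(15292 + (-7 - 111*163 + I*sqrt(31))) = (-38 + 842)/(15292 + (-7 - 18093 + I*sqrt(31))) = 804/(15292 + (-18100 + I*sqrt(31))) = 804/(-2808 + I*sqrt(31))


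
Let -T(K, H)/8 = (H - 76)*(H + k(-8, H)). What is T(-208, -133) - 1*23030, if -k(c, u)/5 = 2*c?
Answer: -111646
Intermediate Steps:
k(c, u) = -10*c
T(K, H) = -8*(-76 + H)*(80 + H) (T(K, H) = -8*(H - 76)*(H - 10*(-8)) = -8*(-76 + H)*(H + 80) = -8*(-76 + H)*(80 + H))
T(-208, -133) - 1*23030 = (48640 - 32*(-133) - 8*(-133)²) - 1*23030 = (48640 + 4256 - 8*17689) - 23030 = (48640 + 4256 - 141512) - 23030 = -88616 - 23030 = -111646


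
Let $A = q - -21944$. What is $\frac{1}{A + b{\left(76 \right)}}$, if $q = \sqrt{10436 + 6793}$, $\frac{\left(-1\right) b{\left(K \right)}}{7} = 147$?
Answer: $\frac{20915}{437419996} - \frac{\sqrt{17229}}{437419996} \approx 4.7514 \cdot 10^{-5}$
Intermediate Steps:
$b{\left(K \right)} = -1029$ ($b{\left(K \right)} = \left(-7\right) 147 = -1029$)
$q = \sqrt{17229} \approx 131.26$
$A = 21944 + \sqrt{17229}$ ($A = \sqrt{17229} - -21944 = \sqrt{17229} + 21944 = 21944 + \sqrt{17229} \approx 22075.0$)
$\frac{1}{A + b{\left(76 \right)}} = \frac{1}{\left(21944 + \sqrt{17229}\right) - 1029} = \frac{1}{20915 + \sqrt{17229}}$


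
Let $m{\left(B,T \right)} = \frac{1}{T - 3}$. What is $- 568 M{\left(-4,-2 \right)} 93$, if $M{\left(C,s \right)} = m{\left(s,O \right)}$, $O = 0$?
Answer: $17608$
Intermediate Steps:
$m{\left(B,T \right)} = \frac{1}{-3 + T}$
$M{\left(C,s \right)} = - \frac{1}{3}$ ($M{\left(C,s \right)} = \frac{1}{-3 + 0} = \frac{1}{-3} = - \frac{1}{3}$)
$- 568 M{\left(-4,-2 \right)} 93 = - 568 \left(\left(- \frac{1}{3}\right) 93\right) = \left(-568\right) \left(-31\right) = 17608$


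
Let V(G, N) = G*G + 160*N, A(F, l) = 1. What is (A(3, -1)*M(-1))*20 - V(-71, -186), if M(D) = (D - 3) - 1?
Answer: 24619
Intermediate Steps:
M(D) = -4 + D (M(D) = (-3 + D) - 1 = -4 + D)
V(G, N) = G² + 160*N
(A(3, -1)*M(-1))*20 - V(-71, -186) = (1*(-4 - 1))*20 - ((-71)² + 160*(-186)) = (1*(-5))*20 - (5041 - 29760) = -5*20 - 1*(-24719) = -100 + 24719 = 24619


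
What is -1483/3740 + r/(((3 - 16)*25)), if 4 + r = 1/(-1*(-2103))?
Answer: -15109789/39326100 ≈ -0.38422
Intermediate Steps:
r = -8411/2103 (r = -4 + 1/(-1*(-2103)) = -4 + 1/2103 = -8411/2103 ≈ -3.9995)
-1483/3740 + r/(((3 - 16)*25)) = -1483/3740 - 8411*1/(25*(3 - 16))/2103 = -1483*1/3740 - 8411/(2103*((-13*25))) = -1483/3740 - 8411/2103/(-325) = -1483/3740 - 8411/2103*(-1/325) = -1483/3740 + 647/52575 = -15109789/39326100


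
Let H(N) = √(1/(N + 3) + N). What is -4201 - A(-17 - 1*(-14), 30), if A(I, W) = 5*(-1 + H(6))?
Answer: -4196 - 5*√55/3 ≈ -4208.4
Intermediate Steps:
H(N) = √(N + 1/(3 + N)) (H(N) = √(1/(3 + N) + N) = √(N + 1/(3 + N)))
A(I, W) = -5 + 5*√55/3 (A(I, W) = 5*(-1 + √((1 + 6*(3 + 6))/(3 + 6))) = 5*(-1 + √((1 + 6*9)/9)) = 5*(-1 + √((1 + 54)/9)) = 5*(-1 + √((⅑)*55)) = 5*(-1 + √(55/9)) = 5*(-1 + √55/3) = -5 + 5*√55/3)
-4201 - A(-17 - 1*(-14), 30) = -4201 - (-5 + 5*√55/3) = -4201 + (5 - 5*√55/3) = -4196 - 5*√55/3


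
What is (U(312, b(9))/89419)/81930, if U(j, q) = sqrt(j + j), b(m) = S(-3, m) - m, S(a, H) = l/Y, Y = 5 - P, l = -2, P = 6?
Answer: 2*sqrt(39)/3663049335 ≈ 3.4097e-9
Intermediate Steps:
Y = -1 (Y = 5 - 1*6 = 5 - 6 = -1)
S(a, H) = 2 (S(a, H) = -2/(-1) = -2*(-1) = 2)
b(m) = 2 - m
U(j, q) = sqrt(2)*sqrt(j) (U(j, q) = sqrt(2*j) = sqrt(2)*sqrt(j))
(U(312, b(9))/89419)/81930 = ((sqrt(2)*sqrt(312))/89419)/81930 = ((sqrt(2)*(2*sqrt(78)))*(1/89419))*(1/81930) = ((4*sqrt(39))*(1/89419))*(1/81930) = (4*sqrt(39)/89419)*(1/81930) = 2*sqrt(39)/3663049335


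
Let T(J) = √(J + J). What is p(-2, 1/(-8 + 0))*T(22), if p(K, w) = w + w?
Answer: -√11/2 ≈ -1.6583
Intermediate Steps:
T(J) = √2*√J (T(J) = √(2*J) = √2*√J)
p(K, w) = 2*w
p(-2, 1/(-8 + 0))*T(22) = (2/(-8 + 0))*(√2*√22) = (2/(-8))*(2*√11) = (2*(-⅛))*(2*√11) = -√11/2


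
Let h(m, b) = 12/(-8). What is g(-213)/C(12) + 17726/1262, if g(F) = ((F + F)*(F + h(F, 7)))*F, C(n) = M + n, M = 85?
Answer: -12280483220/61207 ≈ -2.0064e+5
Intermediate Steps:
h(m, b) = -3/2 (h(m, b) = 12*(-⅛) = -3/2)
C(n) = 85 + n
g(F) = 2*F²*(-3/2 + F) (g(F) = ((F + F)*(F - 3/2))*F = ((2*F)*(-3/2 + F))*F = (2*F*(-3/2 + F))*F = 2*F²*(-3/2 + F))
g(-213)/C(12) + 17726/1262 = ((-213)²*(-3 + 2*(-213)))/(85 + 12) + 17726/1262 = (45369*(-3 - 426))/97 + 17726*(1/1262) = (45369*(-429))*(1/97) + 8863/631 = -19463301*1/97 + 8863/631 = -19463301/97 + 8863/631 = -12280483220/61207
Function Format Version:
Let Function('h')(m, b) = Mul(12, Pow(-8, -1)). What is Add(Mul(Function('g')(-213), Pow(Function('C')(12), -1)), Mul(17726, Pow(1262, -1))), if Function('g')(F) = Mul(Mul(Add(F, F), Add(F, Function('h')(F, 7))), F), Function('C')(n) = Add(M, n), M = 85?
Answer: Rational(-12280483220, 61207) ≈ -2.0064e+5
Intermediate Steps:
Function('h')(m, b) = Rational(-3, 2) (Function('h')(m, b) = Mul(12, Rational(-1, 8)) = Rational(-3, 2))
Function('C')(n) = Add(85, n)
Function('g')(F) = Mul(2, Pow(F, 2), Add(Rational(-3, 2), F)) (Function('g')(F) = Mul(Mul(Add(F, F), Add(F, Rational(-3, 2))), F) = Mul(Mul(Mul(2, F), Add(Rational(-3, 2), F)), F) = Mul(Mul(2, F, Add(Rational(-3, 2), F)), F) = Mul(2, Pow(F, 2), Add(Rational(-3, 2), F)))
Add(Mul(Function('g')(-213), Pow(Function('C')(12), -1)), Mul(17726, Pow(1262, -1))) = Add(Mul(Mul(Pow(-213, 2), Add(-3, Mul(2, -213))), Pow(Add(85, 12), -1)), Mul(17726, Pow(1262, -1))) = Add(Mul(Mul(45369, Add(-3, -426)), Pow(97, -1)), Mul(17726, Rational(1, 1262))) = Add(Mul(Mul(45369, -429), Rational(1, 97)), Rational(8863, 631)) = Add(Mul(-19463301, Rational(1, 97)), Rational(8863, 631)) = Add(Rational(-19463301, 97), Rational(8863, 631)) = Rational(-12280483220, 61207)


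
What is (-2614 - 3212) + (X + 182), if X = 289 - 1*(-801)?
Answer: -4554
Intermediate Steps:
X = 1090 (X = 289 + 801 = 1090)
(-2614 - 3212) + (X + 182) = (-2614 - 3212) + (1090 + 182) = -5826 + 1272 = -4554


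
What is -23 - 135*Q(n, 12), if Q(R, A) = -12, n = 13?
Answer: 1597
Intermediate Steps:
-23 - 135*Q(n, 12) = -23 - 135*(-12) = -23 + 1620 = 1597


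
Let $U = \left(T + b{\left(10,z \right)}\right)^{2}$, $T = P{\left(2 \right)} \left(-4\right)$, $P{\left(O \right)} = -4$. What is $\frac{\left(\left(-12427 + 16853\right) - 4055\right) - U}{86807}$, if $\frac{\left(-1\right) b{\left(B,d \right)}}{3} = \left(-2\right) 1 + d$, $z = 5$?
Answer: $\frac{46}{12401} \approx 0.0037094$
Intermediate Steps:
$T = 16$ ($T = \left(-4\right) \left(-4\right) = 16$)
$b{\left(B,d \right)} = 6 - 3 d$ ($b{\left(B,d \right)} = - 3 \left(\left(-2\right) 1 + d\right) = - 3 \left(-2 + d\right) = 6 - 3 d$)
$U = 49$ ($U = \left(16 + \left(6 - 15\right)\right)^{2} = \left(16 - 9\right)^{2} = 7^{2} = 49$)
$\frac{\left(\left(-12427 + 16853\right) - 4055\right) - U}{86807} = \frac{\left(\left(-12427 + 16853\right) - 4055\right) - 49}{86807} = \left(\left(4426 - 4055\right) - 49\right) \frac{1}{86807} = \left(371 - 49\right) \frac{1}{86807} = 322 \cdot \frac{1}{86807} = \frac{46}{12401}$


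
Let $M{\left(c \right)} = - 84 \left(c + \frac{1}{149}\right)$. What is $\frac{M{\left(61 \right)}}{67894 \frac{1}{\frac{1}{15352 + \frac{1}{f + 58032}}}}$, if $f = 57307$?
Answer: $- \frac{44034123420}{8956303716567887} \approx -4.9166 \cdot 10^{-6}$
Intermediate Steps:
$M{\left(c \right)} = - \frac{84}{149} - 84 c$ ($M{\left(c \right)} = - 84 \left(c + \frac{1}{149}\right) = - 84 \left(\frac{1}{149} + c\right) = - \frac{84}{149} - 84 c$)
$\frac{M{\left(61 \right)}}{67894 \frac{1}{\frac{1}{15352 + \frac{1}{f + 58032}}}} = \frac{- \frac{84}{149} - 5124}{67894 \frac{1}{\frac{1}{15352 + \frac{1}{57307 + 58032}}}} = \frac{- \frac{84}{149} - 5124}{67894 \frac{1}{\frac{1}{15352 + \frac{1}{115339}}}} = - \frac{763560}{149 \frac{67894}{\frac{1}{15352 + \frac{1}{115339}}}} = - \frac{763560}{149 \frac{67894}{\frac{1}{\frac{1770684329}{115339}}}} = - \frac{763560}{149 \frac{67894}{\frac{115339}{1770684329}}} = - \frac{763560}{149 \cdot 67894 \cdot \frac{1770684329}{115339}} = - \frac{763560}{149 \cdot \frac{120218841833126}{115339}} = \left(- \frac{763560}{149}\right) \frac{115339}{120218841833126} = - \frac{44034123420}{8956303716567887}$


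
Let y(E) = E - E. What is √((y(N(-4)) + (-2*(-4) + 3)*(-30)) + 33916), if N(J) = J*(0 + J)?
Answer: √33586 ≈ 183.26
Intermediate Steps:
N(J) = J² (N(J) = J*J = J²)
y(E) = 0
√((y(N(-4)) + (-2*(-4) + 3)*(-30)) + 33916) = √((0 + (-2*(-4) + 3)*(-30)) + 33916) = √((0 + (8 + 3)*(-30)) + 33916) = √((0 + 11*(-30)) + 33916) = √((0 - 330) + 33916) = √(-330 + 33916) = √33586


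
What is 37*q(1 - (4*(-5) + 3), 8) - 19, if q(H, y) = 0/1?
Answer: -19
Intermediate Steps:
q(H, y) = 0 (q(H, y) = 0*1 = 0)
37*q(1 - (4*(-5) + 3), 8) - 19 = 37*0 - 19 = 0 - 19 = -19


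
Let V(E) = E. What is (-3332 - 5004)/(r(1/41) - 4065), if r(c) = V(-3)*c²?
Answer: 3503204/1708317 ≈ 2.0507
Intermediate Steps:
r(c) = -3*c²
(-3332 - 5004)/(r(1/41) - 4065) = (-3332 - 5004)/(-3*(1/41)² - 4065) = -8336/(-3*(1/41)² - 4065) = -8336/(-3*1/1681 - 4065) = -8336/(-3/1681 - 4065) = -8336/(-6833268/1681) = -8336*(-1681/6833268) = 3503204/1708317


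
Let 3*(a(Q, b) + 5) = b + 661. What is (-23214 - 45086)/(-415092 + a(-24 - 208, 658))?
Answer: 51225/310993 ≈ 0.16471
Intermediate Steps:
a(Q, b) = 646/3 + b/3 (a(Q, b) = -5 + (b + 661)/3 = -5 + (661 + b)/3 = -5 + (661/3 + b/3) = 646/3 + b/3)
(-23214 - 45086)/(-415092 + a(-24 - 208, 658)) = (-23214 - 45086)/(-415092 + (646/3 + (⅓)*658)) = -68300/(-415092 + (646/3 + 658/3)) = -68300/(-415092 + 1304/3) = -68300/(-1243972/3) = -68300*(-3/1243972) = 51225/310993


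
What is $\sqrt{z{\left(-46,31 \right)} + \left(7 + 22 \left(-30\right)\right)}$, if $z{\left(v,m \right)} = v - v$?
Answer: $i \sqrt{653} \approx 25.554 i$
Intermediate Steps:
$z{\left(v,m \right)} = 0$
$\sqrt{z{\left(-46,31 \right)} + \left(7 + 22 \left(-30\right)\right)} = \sqrt{0 + \left(7 + 22 \left(-30\right)\right)} = \sqrt{0 + \left(7 - 660\right)} = \sqrt{0 - 653} = \sqrt{-653} = i \sqrt{653}$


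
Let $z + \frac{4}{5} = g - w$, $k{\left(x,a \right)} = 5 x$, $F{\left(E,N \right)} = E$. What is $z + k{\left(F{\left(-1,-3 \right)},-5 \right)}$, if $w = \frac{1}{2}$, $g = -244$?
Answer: $- \frac{2503}{10} \approx -250.3$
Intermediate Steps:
$w = \frac{1}{2} \approx 0.5$
$z = - \frac{2453}{10}$ ($z = - \frac{4}{5} - \frac{489}{2} = - \frac{2453}{10} \approx -245.3$)
$z + k{\left(F{\left(-1,-3 \right)},-5 \right)} = - \frac{2453}{10} + 5 \left(-1\right) = - \frac{2453}{10} - 5 = - \frac{2503}{10}$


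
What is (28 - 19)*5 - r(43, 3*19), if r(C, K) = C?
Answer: 2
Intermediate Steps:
(28 - 19)*5 - r(43, 3*19) = (28 - 19)*5 - 1*43 = 9*5 - 43 = 45 - 43 = 2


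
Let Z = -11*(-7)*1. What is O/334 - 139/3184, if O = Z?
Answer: 99371/531728 ≈ 0.18688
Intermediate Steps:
Z = 77 (Z = 77*1 = 77)
O = 77
O/334 - 139/3184 = 77/334 - 139/3184 = 99371/531728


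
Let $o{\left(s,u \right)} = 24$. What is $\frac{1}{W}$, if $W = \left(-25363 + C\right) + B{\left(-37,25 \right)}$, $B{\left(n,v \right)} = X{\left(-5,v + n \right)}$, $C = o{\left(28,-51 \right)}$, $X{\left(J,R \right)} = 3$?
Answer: $- \frac{1}{25336} \approx -3.947 \cdot 10^{-5}$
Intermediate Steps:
$C = 24$
$B{\left(n,v \right)} = 3$
$W = -25336$ ($W = \left(-25363 + 24\right) + 3 = -25339 + 3 = -25336$)
$\frac{1}{W} = \frac{1}{-25336} = - \frac{1}{25336}$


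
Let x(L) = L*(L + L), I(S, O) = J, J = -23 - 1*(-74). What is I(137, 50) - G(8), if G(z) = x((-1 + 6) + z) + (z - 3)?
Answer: -292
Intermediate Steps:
J = 51 (J = -23 + 74 = 51)
I(S, O) = 51
x(L) = 2*L**2 (x(L) = L*(2*L) = 2*L**2)
G(z) = -3 + z + 2*(5 + z)**2 (G(z) = 2*((-1 + 6) + z)**2 + (z - 3) = 2*(5 + z)**2 + (-3 + z) = -3 + z + 2*(5 + z)**2)
I(137, 50) - G(8) = 51 - (-3 + 8 + 2*(5 + 8)**2) = 51 - (-3 + 8 + 2*13**2) = 51 - (-3 + 8 + 2*169) = 51 - (-3 + 8 + 338) = 51 - 1*343 = 51 - 343 = -292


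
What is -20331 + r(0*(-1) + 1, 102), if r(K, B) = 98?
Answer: -20233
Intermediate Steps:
-20331 + r(0*(-1) + 1, 102) = -20331 + 98 = -20233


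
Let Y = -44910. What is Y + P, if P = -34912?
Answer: -79822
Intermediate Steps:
Y + P = -44910 - 34912 = -79822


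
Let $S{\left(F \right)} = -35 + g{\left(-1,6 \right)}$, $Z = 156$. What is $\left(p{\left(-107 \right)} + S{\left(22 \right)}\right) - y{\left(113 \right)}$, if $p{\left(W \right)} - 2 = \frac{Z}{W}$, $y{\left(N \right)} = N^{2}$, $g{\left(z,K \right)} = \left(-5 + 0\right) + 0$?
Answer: $- \frac{1370505}{107} \approx -12808.0$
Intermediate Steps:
$g{\left(z,K \right)} = -5$ ($g{\left(z,K \right)} = -5 + 0 = -5$)
$p{\left(W \right)} = 2 + \frac{156}{W}$
$S{\left(F \right)} = -40$ ($S{\left(F \right)} = -35 - 5 = -40$)
$\left(p{\left(-107 \right)} + S{\left(22 \right)}\right) - y{\left(113 \right)} = \left(\left(2 + \frac{156}{-107}\right) - 40\right) - 113^{2} = \left(\left(2 + 156 \left(- \frac{1}{107}\right)\right) - 40\right) - 12769 = \left(\left(2 - \frac{156}{107}\right) - 40\right) - 12769 = \left(\frac{58}{107} - 40\right) - 12769 = - \frac{4222}{107} - 12769 = - \frac{1370505}{107}$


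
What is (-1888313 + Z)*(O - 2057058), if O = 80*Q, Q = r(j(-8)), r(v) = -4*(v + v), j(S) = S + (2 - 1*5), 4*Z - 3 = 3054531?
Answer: 2305613219231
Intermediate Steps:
Z = 1527267/2 (Z = 3/4 + (1/4)*3054531 = 3/4 + 3054531/4 = 1527267/2 ≈ 7.6363e+5)
j(S) = -3 + S (j(S) = S + (2 - 5) = S - 3 = -3 + S)
r(v) = -8*v
Q = 88 (Q = -8*(-3 - 8) = -8*(-11) = 88)
O = 7040 (O = 80*88 = 7040)
(-1888313 + Z)*(O - 2057058) = (-1888313 + 1527267/2)*(7040 - 2057058) = -2249359/2*(-2050018) = 2305613219231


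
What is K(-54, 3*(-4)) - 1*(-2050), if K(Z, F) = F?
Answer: 2038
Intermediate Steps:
K(-54, 3*(-4)) - 1*(-2050) = 3*(-4) - 1*(-2050) = -12 + 2050 = 2038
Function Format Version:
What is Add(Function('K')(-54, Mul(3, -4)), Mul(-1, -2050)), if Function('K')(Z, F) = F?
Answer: 2038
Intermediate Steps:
Add(Function('K')(-54, Mul(3, -4)), Mul(-1, -2050)) = Add(Mul(3, -4), Mul(-1, -2050)) = Add(-12, 2050) = 2038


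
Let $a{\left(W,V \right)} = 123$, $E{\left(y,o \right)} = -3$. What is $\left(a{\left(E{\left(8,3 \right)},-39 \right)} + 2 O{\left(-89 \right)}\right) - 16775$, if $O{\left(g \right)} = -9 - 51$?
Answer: $-16772$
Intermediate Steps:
$O{\left(g \right)} = -60$
$\left(a{\left(E{\left(8,3 \right)},-39 \right)} + 2 O{\left(-89 \right)}\right) - 16775 = \left(123 + 2 \left(-60\right)\right) - 16775 = \left(123 - 120\right) - 16775 = 3 - 16775 = -16772$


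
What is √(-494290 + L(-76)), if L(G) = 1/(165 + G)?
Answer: I*√3915271001/89 ≈ 703.06*I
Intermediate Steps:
√(-494290 + L(-76)) = √(-494290 + 1/(165 - 76)) = √(-494290 + 1/89) = √(-43991809/89) = I*√3915271001/89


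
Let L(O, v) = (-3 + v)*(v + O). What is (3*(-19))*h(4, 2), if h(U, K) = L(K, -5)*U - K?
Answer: -5358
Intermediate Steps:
L(O, v) = (-3 + v)*(O + v)
h(U, K) = -K + U*(40 - 8*K) (h(U, K) = ((-5)² - 3*K - 3*(-5) + K*(-5))*U - K = (25 - 3*K + 15 - 5*K)*U - K = (40 - 8*K)*U - K = U*(40 - 8*K) - K = -K + U*(40 - 8*K))
(3*(-19))*h(4, 2) = (3*(-19))*(-1*2 - 8*4*(-5 + 2)) = -57*(-2 - 8*4*(-3)) = -57*(-2 + 96) = -57*94 = -5358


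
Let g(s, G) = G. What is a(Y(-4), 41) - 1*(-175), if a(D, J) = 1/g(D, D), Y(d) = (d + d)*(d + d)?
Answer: 11201/64 ≈ 175.02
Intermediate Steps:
Y(d) = 4*d² (Y(d) = (2*d)*(2*d) = 4*d²)
a(D, J) = 1/D
a(Y(-4), 41) - 1*(-175) = 1/(4*(-4)²) - 1*(-175) = 1/(4*16) + 175 = 1/64 + 175 = 11201/64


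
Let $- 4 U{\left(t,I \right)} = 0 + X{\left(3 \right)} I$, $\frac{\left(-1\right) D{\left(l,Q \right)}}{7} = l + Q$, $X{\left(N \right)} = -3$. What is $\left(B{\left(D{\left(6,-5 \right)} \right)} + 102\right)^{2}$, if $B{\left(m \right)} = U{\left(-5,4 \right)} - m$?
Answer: $12544$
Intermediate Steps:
$D{\left(l,Q \right)} = - 7 Q - 7 l$ ($D{\left(l,Q \right)} = - 7 \left(l + Q\right) = - 7 \left(Q + l\right) = - 7 Q - 7 l$)
$U{\left(t,I \right)} = \frac{3 I}{4}$ ($U{\left(t,I \right)} = - \frac{0 - 3 I}{4} = - \frac{\left(-3\right) I}{4} = \frac{3 I}{4}$)
$B{\left(m \right)} = 3 - m$ ($B{\left(m \right)} = \frac{3}{4} \cdot 4 - m = 3 - m$)
$\left(B{\left(D{\left(6,-5 \right)} \right)} + 102\right)^{2} = \left(\left(3 - \left(\left(-7\right) \left(-5\right) - 42\right)\right) + 102\right)^{2} = \left(\left(3 - \left(35 - 42\right)\right) + 102\right)^{2} = \left(\left(3 - -7\right) + 102\right)^{2} = \left(\left(3 + 7\right) + 102\right)^{2} = \left(10 + 102\right)^{2} = 112^{2} = 12544$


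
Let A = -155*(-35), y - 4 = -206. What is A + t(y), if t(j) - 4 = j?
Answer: 5227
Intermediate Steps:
y = -202 (y = 4 - 206 = -202)
A = 5425
t(j) = 4 + j
A + t(y) = 5425 + (4 - 202) = 5425 - 198 = 5227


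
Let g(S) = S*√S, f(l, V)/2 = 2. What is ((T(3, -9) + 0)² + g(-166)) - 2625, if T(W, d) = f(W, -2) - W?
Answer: -2624 - 166*I*√166 ≈ -2624.0 - 2138.8*I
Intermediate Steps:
f(l, V) = 4 (f(l, V) = 2*2 = 4)
g(S) = S^(3/2)
T(W, d) = 4 - W
((T(3, -9) + 0)² + g(-166)) - 2625 = (((4 - 1*3) + 0)² + (-166)^(3/2)) - 2625 = (((4 - 3) + 0)² - 166*I*√166) - 2625 = ((1 + 0)² - 166*I*√166) - 2625 = (1² - 166*I*√166) - 2625 = (1 - 166*I*√166) - 2625 = -2624 - 166*I*√166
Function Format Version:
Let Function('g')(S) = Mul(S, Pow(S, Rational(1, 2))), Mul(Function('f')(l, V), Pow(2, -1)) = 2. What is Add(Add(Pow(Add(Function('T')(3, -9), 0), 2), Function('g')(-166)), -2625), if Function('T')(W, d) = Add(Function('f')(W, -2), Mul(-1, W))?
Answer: Add(-2624, Mul(-166, I, Pow(166, Rational(1, 2)))) ≈ Add(-2624.0, Mul(-2138.8, I))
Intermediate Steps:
Function('f')(l, V) = 4 (Function('f')(l, V) = Mul(2, 2) = 4)
Function('g')(S) = Pow(S, Rational(3, 2))
Function('T')(W, d) = Add(4, Mul(-1, W))
Add(Add(Pow(Add(Function('T')(3, -9), 0), 2), Function('g')(-166)), -2625) = Add(Add(Pow(Add(Add(4, Mul(-1, 3)), 0), 2), Pow(-166, Rational(3, 2))), -2625) = Add(Add(Pow(Add(Add(4, -3), 0), 2), Mul(-166, I, Pow(166, Rational(1, 2)))), -2625) = Add(Add(Pow(Add(1, 0), 2), Mul(-166, I, Pow(166, Rational(1, 2)))), -2625) = Add(Add(Pow(1, 2), Mul(-166, I, Pow(166, Rational(1, 2)))), -2625) = Add(Add(1, Mul(-166, I, Pow(166, Rational(1, 2)))), -2625) = Add(-2624, Mul(-166, I, Pow(166, Rational(1, 2))))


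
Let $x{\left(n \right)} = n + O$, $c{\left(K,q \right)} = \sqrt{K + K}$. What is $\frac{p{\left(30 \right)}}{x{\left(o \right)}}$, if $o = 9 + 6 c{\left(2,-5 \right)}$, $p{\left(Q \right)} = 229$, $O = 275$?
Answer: $\frac{229}{296} \approx 0.77365$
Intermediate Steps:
$c{\left(K,q \right)} = \sqrt{2} \sqrt{K}$ ($c{\left(K,q \right)} = \sqrt{2 K} = \sqrt{2} \sqrt{K}$)
$o = 21$ ($o = 9 + 6 \sqrt{2} \sqrt{2} = 9 + 6 \cdot 2 = 9 + 12 = 21$)
$x{\left(n \right)} = 275 + n$ ($x{\left(n \right)} = n + 275 = 275 + n$)
$\frac{p{\left(30 \right)}}{x{\left(o \right)}} = \frac{229}{275 + 21} = \frac{229}{296}$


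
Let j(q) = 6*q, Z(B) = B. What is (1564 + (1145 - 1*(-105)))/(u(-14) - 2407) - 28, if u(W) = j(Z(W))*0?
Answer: -70210/2407 ≈ -29.169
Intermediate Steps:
u(W) = 0 (u(W) = (6*W)*0 = 0)
(1564 + (1145 - 1*(-105)))/(u(-14) - 2407) - 28 = (1564 + (1145 - 1*(-105)))/(0 - 2407) - 28 = (1564 + (1145 + 105))/(-2407) - 28 = (1564 + 1250)*(-1/2407) - 28 = 2814*(-1/2407) - 28 = -2814/2407 - 28 = -70210/2407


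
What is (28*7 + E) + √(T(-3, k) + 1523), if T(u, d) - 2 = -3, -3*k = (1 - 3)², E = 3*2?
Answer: 202 + √1522 ≈ 241.01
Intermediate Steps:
E = 6
k = -4/3 (k = -(1 - 3)²/3 = -⅓*(-2)² = -⅓*4 = -4/3 ≈ -1.3333)
T(u, d) = -1 (T(u, d) = 2 - 3 = -1)
(28*7 + E) + √(T(-3, k) + 1523) = (28*7 + 6) + √(-1 + 1523) = (196 + 6) + √1522 = 202 + √1522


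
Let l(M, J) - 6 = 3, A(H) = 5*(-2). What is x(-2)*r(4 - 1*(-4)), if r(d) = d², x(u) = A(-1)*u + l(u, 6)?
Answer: 1856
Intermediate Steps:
A(H) = -10
l(M, J) = 9 (l(M, J) = 6 + 3 = 9)
x(u) = 9 - 10*u (x(u) = -10*u + 9 = 9 - 10*u)
x(-2)*r(4 - 1*(-4)) = (9 - 10*(-2))*(4 - 1*(-4))² = (9 + 20)*(4 + 4)² = 29*8² = 29*64 = 1856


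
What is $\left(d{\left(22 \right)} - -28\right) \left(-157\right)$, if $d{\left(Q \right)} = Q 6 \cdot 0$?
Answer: $-4396$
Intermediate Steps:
$d{\left(Q \right)} = 0$ ($d{\left(Q \right)} = 6 Q 0 = 0$)
$\left(d{\left(22 \right)} - -28\right) \left(-157\right) = \left(0 - -28\right) \left(-157\right) = \left(0 + 28\right) \left(-157\right) = 28 \left(-157\right) = -4396$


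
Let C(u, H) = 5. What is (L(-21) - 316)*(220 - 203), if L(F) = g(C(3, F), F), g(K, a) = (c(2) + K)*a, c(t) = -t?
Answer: -6443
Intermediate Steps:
g(K, a) = a*(-2 + K) (g(K, a) = (-1*2 + K)*a = (-2 + K)*a = a*(-2 + K))
L(F) = 3*F (L(F) = F*(-2 + 5) = F*3 = 3*F)
(L(-21) - 316)*(220 - 203) = (3*(-21) - 316)*(220 - 203) = (-63 - 316)*17 = -379*17 = -6443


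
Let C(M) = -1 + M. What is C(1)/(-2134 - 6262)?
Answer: 0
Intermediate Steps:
C(1)/(-2134 - 6262) = (-1 + 1)/(-2134 - 6262) = 0/(-8396) = -1/8396*0 = 0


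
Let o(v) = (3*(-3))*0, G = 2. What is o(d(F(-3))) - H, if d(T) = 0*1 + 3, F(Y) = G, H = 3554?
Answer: -3554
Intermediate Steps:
F(Y) = 2
d(T) = 3 (d(T) = 0 + 3 = 3)
o(v) = 0 (o(v) = -9*0 = 0)
o(d(F(-3))) - H = 0 - 1*3554 = 0 - 3554 = -3554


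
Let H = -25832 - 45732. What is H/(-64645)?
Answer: 71564/64645 ≈ 1.1070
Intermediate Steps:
H = -71564
H/(-64645) = -71564/(-64645) = -71564*(-1/64645) = 71564/64645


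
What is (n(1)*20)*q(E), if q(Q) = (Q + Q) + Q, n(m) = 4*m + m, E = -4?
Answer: -1200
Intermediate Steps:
n(m) = 5*m
q(Q) = 3*Q (q(Q) = 2*Q + Q = 3*Q)
(n(1)*20)*q(E) = ((5*1)*20)*(3*(-4)) = (5*20)*(-12) = 100*(-12) = -1200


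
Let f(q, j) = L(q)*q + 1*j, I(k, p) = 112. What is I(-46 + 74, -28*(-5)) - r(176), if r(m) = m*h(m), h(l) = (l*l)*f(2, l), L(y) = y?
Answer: -981319568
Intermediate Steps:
f(q, j) = j + q² (f(q, j) = q*q + 1*j = q² + j = j + q²)
h(l) = l²*(4 + l) (h(l) = (l*l)*(l + 2²) = l²*(l + 4) = l²*(4 + l))
r(m) = m³*(4 + m) (r(m) = m*(m²*(4 + m)) = m³*(4 + m))
I(-46 + 74, -28*(-5)) - r(176) = 112 - 176³*(4 + 176) = 112 - 5451776*180 = 112 - 1*981319680 = 112 - 981319680 = -981319568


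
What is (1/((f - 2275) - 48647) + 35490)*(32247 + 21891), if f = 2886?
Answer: 15382389096697/8006 ≈ 1.9214e+9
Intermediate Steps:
(1/((f - 2275) - 48647) + 35490)*(32247 + 21891) = (1/((2886 - 2275) - 48647) + 35490)*(32247 + 21891) = (1/(611 - 48647) + 35490)*54138 = (1/(-48036) + 35490)*54138 = (-1/48036 + 35490)*54138 = (1704797639/48036)*54138 = 15382389096697/8006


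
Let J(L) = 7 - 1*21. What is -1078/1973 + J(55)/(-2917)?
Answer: -3116904/5755241 ≈ -0.54158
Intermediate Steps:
J(L) = -14 (J(L) = 7 - 21 = -14)
-1078/1973 + J(55)/(-2917) = -1078/1973 - 14/(-2917) = -1078*1/1973 - 14*(-1/2917) = -1078/1973 + 14/2917 = -3116904/5755241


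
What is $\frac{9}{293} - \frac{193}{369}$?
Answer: $- \frac{53228}{108117} \approx -0.49232$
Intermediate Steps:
$\frac{9}{293} - \frac{193}{369} = - \frac{53228}{108117}$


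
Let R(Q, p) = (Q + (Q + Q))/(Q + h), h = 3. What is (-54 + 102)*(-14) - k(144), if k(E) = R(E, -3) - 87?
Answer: -28809/49 ≈ -587.94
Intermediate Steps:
R(Q, p) = 3*Q/(3 + Q) (R(Q, p) = (Q + (Q + Q))/(Q + 3) = (Q + 2*Q)/(3 + Q) = (3*Q)/(3 + Q) = 3*Q/(3 + Q))
k(E) = -87 + 3*E/(3 + E) (k(E) = 3*E/(3 + E) - 87 = -87 + 3*E/(3 + E))
(-54 + 102)*(-14) - k(144) = (-54 + 102)*(-14) - 3*(-87 - 28*144)/(3 + 144) = 48*(-14) - 3*(-87 - 4032)/147 = -672 - 3*(-4119)/147 = -672 - 1*(-4119/49) = -672 + 4119/49 = -28809/49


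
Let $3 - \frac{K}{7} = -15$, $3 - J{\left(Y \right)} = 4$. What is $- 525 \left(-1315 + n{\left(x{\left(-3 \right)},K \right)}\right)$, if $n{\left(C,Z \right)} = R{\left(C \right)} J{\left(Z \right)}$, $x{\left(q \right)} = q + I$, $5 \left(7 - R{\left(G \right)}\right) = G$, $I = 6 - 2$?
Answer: $693945$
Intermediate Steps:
$I = 4$
$J{\left(Y \right)} = -1$ ($J{\left(Y \right)} = 3 - 4 = -1$)
$R{\left(G \right)} = 7 - \frac{G}{5}$
$K = 126$ ($K = 21 - -105 = 21 + 105 = 126$)
$x{\left(q \right)} = 4 + q$ ($x{\left(q \right)} = q + 4 = 4 + q$)
$n{\left(C,Z \right)} = -7 + \frac{C}{5}$ ($n{\left(C,Z \right)} = \left(7 - \frac{C}{5}\right) \left(-1\right) = -7 + \frac{C}{5}$)
$- 525 \left(-1315 + n{\left(x{\left(-3 \right)},K \right)}\right) = - 525 \left(-1315 - \left(7 - \frac{4 - 3}{5}\right)\right) = - 525 \left(-1315 + \left(-7 + \frac{1}{5} \cdot 1\right)\right) = - 525 \left(-1315 + \left(-7 + \frac{1}{5}\right)\right) = - 525 \left(-1315 - \frac{34}{5}\right) = \left(-525\right) \left(- \frac{6609}{5}\right) = 693945$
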